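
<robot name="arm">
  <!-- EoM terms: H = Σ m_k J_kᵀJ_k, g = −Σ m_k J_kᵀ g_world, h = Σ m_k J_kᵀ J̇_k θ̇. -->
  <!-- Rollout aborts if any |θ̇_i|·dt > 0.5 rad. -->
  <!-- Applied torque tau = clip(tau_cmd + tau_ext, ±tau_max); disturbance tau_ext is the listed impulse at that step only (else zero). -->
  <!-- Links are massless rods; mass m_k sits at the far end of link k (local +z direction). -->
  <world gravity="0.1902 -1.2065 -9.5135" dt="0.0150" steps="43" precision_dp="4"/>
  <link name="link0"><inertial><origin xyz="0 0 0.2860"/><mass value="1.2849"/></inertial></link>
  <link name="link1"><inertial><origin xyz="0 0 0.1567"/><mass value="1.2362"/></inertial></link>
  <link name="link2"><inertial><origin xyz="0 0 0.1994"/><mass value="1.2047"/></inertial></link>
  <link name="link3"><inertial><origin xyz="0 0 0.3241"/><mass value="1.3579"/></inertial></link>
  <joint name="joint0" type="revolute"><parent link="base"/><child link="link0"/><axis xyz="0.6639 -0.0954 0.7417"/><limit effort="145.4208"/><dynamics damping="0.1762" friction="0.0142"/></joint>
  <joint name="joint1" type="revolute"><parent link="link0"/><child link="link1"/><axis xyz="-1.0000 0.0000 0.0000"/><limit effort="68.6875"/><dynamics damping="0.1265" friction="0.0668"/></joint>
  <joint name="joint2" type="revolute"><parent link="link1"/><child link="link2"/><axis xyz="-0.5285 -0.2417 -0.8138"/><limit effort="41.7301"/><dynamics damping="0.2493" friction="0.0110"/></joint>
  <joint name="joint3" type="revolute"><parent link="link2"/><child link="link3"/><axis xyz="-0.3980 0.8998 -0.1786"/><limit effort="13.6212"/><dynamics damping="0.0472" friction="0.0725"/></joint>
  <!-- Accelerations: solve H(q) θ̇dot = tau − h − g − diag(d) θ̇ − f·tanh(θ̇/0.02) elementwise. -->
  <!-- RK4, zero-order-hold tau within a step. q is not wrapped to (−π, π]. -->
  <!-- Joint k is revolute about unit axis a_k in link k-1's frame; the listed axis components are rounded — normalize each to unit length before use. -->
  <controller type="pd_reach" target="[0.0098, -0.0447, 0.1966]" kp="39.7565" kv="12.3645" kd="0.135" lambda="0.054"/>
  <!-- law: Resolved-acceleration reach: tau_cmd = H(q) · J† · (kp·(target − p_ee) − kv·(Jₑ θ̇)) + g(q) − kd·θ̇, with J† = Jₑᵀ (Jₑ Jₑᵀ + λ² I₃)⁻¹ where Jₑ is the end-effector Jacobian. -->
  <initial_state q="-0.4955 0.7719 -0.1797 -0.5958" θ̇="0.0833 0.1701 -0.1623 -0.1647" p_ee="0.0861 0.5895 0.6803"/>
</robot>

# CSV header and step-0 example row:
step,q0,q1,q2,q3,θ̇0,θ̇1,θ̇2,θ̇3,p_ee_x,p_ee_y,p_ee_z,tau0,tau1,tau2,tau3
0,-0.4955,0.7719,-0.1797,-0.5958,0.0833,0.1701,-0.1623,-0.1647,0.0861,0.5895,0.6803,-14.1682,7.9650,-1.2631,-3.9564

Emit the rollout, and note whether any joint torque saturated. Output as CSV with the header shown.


step,q0,q1,q2,q3,θ̇0,θ̇1,θ̇2,θ̇3,p_ee_x,p_ee_y,p_ee_z,tau0,tau1,tau2,tau3
1,-0.4965,0.7873,-0.1986,-0.6192,-0.2344,1.8122,-2.2523,-2.9430,0.0851,0.5874,0.6790,-12.0071,5.7136,-1.5716,-3.1874
2,-0.5034,0.8213,-0.2406,-0.6805,-0.7084,2.6556,-3.2264,-5.1953,0.0833,0.5824,0.6751,-8.8801,2.8034,-2.3856,-2.8238
3,-0.5181,0.8635,-0.2907,-0.7718,-1.2565,2.9159,-3.3813,-6.9416,0.0812,0.5748,0.6681,-4.3071,-0.8663,-3.3997,-2.6648
4,-0.5407,0.9066,-0.3393,-0.8850,-1.7674,2.8098,-3.0681,-8.1227,0.0790,0.5647,0.6580,0.8751,-4.6688,-4.3124,-2.5325
5,-0.5703,0.9465,-0.3815,-1.0119,-2.1669,2.5105,-2.5661,-8.7649,0.0770,0.5520,0.6449,5.6499,-7.9464,-4.9544,-2.3020
6,-0.6048,0.9813,-0.4160,-1.1450,-2.4329,2.1356,-2.0426,-8.9837,0.0753,0.5372,0.6293,9.4996,-10.3996,-5.2936,-1.9248
7,-0.6424,1.0104,-0.4429,-1.2793,-2.5766,1.7522,-1.5711,-8.9164,0.0740,0.5206,0.6117,12.3502,-12.0308,-5.3713,-1.4120
8,-0.6814,1.0339,-0.4634,-1.4111,-2.6212,1.3917,-1.1705,-8.6766,0.0731,0.5026,0.5928,14.3349,-12.9794,-5.2504,-0.8035
9,-0.7205,1.0524,-0.4783,-1.5387,-2.5901,1.0657,-0.8356,-8.3435,0.0725,0.4836,0.5731,15.6410,-13.4145,-4.9901,-0.1452
10,-0.7586,1.0662,-0.4887,-1.6609,-2.5030,0.7759,-0.5536,-7.9676,0.0722,0.4639,0.5530,16.4437,-13.4877,-4.6386,0.5228
11,-0.7952,1.0759,-0.4951,-1.7773,-2.3745,0.5199,-0.3109,-7.5792,0.0721,0.4437,0.5330,16.8873,-13.3200,-4.2325,1.1699
12,-0.8296,1.0820,-0.4981,-1.8880,-2.2156,0.2942,-0.0954,-7.1956,0.0723,0.4233,0.5132,17.0839,-13.0024,-3.7988,1.7748
13,-0.8614,1.0850,-0.4980,-1.9931,-2.0336,0.0961,0.0999,-6.8259,0.0726,0.4029,0.4940,17.1194,-12.5998,-3.3534,2.3244
14,-0.8904,1.0851,-0.4952,-2.0927,-1.8302,-0.0697,0.2784,-6.4742,0.0732,0.3826,0.4755,17.0610,-12.1607,-2.9083,2.8115
15,-0.9162,1.0832,-0.4897,-2.1873,-1.6052,-0.1968,0.4413,-6.1417,0.0741,0.3626,0.4578,16.9560,-11.7176,-2.4714,3.2331
16,-0.9384,1.0794,-0.4818,-2.2770,-1.3693,-0.3032,0.5990,-5.8291,0.0753,0.3429,0.4410,16.8266,-11.2836,-2.0549,3.5900
17,-0.9571,1.0743,-0.4717,-2.3622,-1.1232,-0.3868,0.7458,-5.5331,0.0768,0.3236,0.4253,16.7004,-10.8704,-1.6603,3.8846
18,-0.9720,1.0680,-0.4594,-2.4430,-0.8658,-0.4422,0.8675,-5.2476,0.0788,0.3048,0.4108,16.5940,-10.4847,-1.2881,4.1212
19,-0.9830,1.0612,-0.4457,-2.5196,-0.5946,-0.4600,0.9383,-4.9630,0.0812,0.2866,0.3975,16.5085,-10.1340,-0.9406,4.3048
20,-0.9898,1.0545,-0.4314,-2.5919,-0.3065,-0.4281,0.9199,-4.6657,0.0840,0.2689,0.3855,16.4126,-9.8373,-0.6286,4.4400
21,-0.9921,1.0486,-0.4183,-2.6596,-0.0013,-0.3392,0.7724,-4.3423,0.0874,0.2520,0.3749,16.2106,-9.6381,-0.3827,4.5295
22,-0.9898,1.0444,-0.4084,-2.7222,0.3090,-0.2098,0.4860,-3.9886,0.0910,0.2357,0.3657,15.7234,-9.5948,-0.2556,4.5723
23,-0.9831,1.0420,-0.4037,-2.7793,0.5962,-0.0899,0.0972,-3.6147,0.0948,0.2202,0.3578,14.7813,-9.6895,-0.2741,4.5685
24,-0.9725,1.0409,-0.4050,-2.8308,0.8164,-0.0596,-0.2957,-3.2495,0.0985,0.2055,0.3508,13.5403,-9.7814,-0.3753,4.5315
25,-0.9592,1.0394,-0.4123,-2.8769,0.9514,-0.1406,-0.6766,-2.8964,0.1019,0.1917,0.3444,12.4414,-9.7377,-0.4327,4.4834
26,-0.9445,1.0359,-0.4248,-2.9179,1.0161,-0.3153,-0.9922,-2.5734,0.1051,0.1789,0.3384,11.8181,-9.5985,-0.4003,4.4425
27,-0.9290,1.0295,-0.4413,-2.9544,1.0448,-0.5417,-1.2162,-2.2907,0.1078,0.1671,0.3327,11.6641,-9.4640,-0.3059,4.4120
28,-0.9132,1.0195,-0.4605,-2.9869,1.0673,-0.7842,-1.3580,-2.0472,0.1102,0.1564,0.3270,11.8216,-9.3852,-0.1856,4.3870
29,-0.8969,1.0060,-0.4814,-3.0161,1.1016,-1.0230,-1.4382,-1.8370,0.1123,0.1466,0.3215,12.1484,-9.3685,-0.0603,4.3617
30,-0.8800,0.9889,-0.5031,-3.0423,1.1560,-1.2504,-1.4740,-1.6550,0.1139,0.1378,0.3161,12.5541,-9.4034,0.0600,4.3312
31,-0.8621,0.9685,-0.5252,-3.0660,1.2338,-1.4650,-1.4767,-1.4973,0.1152,0.1299,0.3110,12.9873,-9.4772,0.1704,4.2918
32,-0.8428,0.9450,-0.5471,-3.0874,1.3359,-1.6680,-1.4536,-1.3616,0.1162,0.1228,0.3061,13.4196,-9.5786,0.2679,4.2403
33,-0.8219,0.9185,-0.5684,-3.1070,1.4620,-1.8614,-1.4090,-1.2461,0.1169,0.1164,0.3016,13.8348,-9.6985,0.3503,4.1740
34,-0.7988,0.8891,-0.5890,-3.1250,1.6118,-2.0471,-1.3457,-1.1499,0.1172,0.1106,0.2975,14.2230,-9.8295,0.4151,4.0899
35,-0.7734,0.8571,-0.6086,-3.1417,1.7847,-2.2263,-1.2654,-1.0727,0.1174,0.1053,0.2938,14.5771,-9.9648,0.4601,3.9853
36,-0.7451,0.8224,-0.6268,-3.1573,1.9810,-2.3995,-1.1694,-1.0145,0.1172,0.1005,0.2907,14.8897,-10.0971,0.4829,3.8574
37,-0.7138,0.7851,-0.6435,-3.1723,2.2013,-2.5662,-1.0588,-0.9755,0.1169,0.0961,0.2880,15.1491,-10.2160,0.4813,3.7032
38,-0.6789,0.7454,-0.6584,-3.1868,2.4468,-2.7240,-0.9350,-0.9565,0.1164,0.0920,0.2860,15.3327,-10.3040,0.4539,3.5202
39,-0.6402,0.7035,-0.6714,-3.2012,2.7193,-2.8687,-0.7995,-0.9580,0.1158,0.0880,0.2847,15.3920,-10.3260,0.4009,3.3057
40,-0.5972,0.6595,-0.6824,-3.2157,3.0206,-2.9929,-0.6544,-0.9808,0.1151,0.0842,0.2840,15.2227,-10.2102,0.3266,3.0576
41,-0.5494,0.6139,-0.6911,-3.2307,3.3510,-3.0850,-0.5025,-1.0242,0.1142,0.0805,0.2840,14.6075,-9.8098,0.2439,2.7744
42,-0.4965,0.5673,-0.6975,-3.2466,3.7055,-3.1272,-0.3473,-1.0851,0.1133,0.0766,0.2848,13.1312,-8.8476,0.1809,2.4553
43,-0.4383,0.5206,-0.7016,-3.2634,4.0659,-3.0937,-0.1929,-1.1541,0.1124,0.0726,0.2864,,,,
# any joint saturated: no


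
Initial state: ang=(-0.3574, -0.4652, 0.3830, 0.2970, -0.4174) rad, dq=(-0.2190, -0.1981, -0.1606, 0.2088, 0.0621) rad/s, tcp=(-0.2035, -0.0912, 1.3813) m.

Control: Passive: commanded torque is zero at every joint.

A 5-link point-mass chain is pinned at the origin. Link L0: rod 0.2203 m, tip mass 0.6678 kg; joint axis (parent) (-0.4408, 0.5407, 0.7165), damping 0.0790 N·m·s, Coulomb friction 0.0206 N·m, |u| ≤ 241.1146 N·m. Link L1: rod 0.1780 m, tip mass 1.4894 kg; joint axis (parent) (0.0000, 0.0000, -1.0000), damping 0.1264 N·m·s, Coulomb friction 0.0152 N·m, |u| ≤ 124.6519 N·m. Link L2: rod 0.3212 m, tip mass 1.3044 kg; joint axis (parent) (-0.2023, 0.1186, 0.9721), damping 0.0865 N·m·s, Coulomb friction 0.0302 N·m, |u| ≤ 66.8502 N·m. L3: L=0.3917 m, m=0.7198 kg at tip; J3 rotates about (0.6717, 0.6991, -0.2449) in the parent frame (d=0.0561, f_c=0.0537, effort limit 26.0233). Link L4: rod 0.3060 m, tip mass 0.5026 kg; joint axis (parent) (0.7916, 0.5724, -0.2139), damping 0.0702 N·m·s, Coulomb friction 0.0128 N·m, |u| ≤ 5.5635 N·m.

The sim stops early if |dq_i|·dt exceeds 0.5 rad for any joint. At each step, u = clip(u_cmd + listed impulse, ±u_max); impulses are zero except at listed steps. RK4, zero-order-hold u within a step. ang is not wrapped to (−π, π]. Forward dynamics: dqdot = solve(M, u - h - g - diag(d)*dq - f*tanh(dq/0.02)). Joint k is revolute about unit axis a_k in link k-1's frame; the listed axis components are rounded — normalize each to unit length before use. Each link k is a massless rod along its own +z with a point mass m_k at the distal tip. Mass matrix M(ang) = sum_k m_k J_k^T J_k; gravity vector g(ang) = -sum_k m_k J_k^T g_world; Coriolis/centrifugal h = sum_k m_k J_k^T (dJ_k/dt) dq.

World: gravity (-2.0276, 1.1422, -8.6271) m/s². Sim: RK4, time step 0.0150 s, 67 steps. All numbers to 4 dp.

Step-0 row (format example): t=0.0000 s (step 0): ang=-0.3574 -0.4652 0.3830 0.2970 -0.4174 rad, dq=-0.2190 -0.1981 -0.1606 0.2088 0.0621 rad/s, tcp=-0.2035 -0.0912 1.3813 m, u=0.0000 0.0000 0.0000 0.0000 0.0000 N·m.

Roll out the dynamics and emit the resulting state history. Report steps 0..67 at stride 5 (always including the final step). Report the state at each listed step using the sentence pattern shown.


t=0.0750 s (step 5): ang=-0.4088 -0.4597 0.4465 0.3664 -0.4752 rad, dq=-1.1286 0.0542 1.6206 1.6199 -1.4986 rad/s, tcp=-0.2160 -0.0988 1.3719 m, u=0.0000 0.0000 0.0000 0.0000 0.0000 N·m.
t=0.1500 s (step 10): ang=-0.5260 -0.4672 0.6019 0.5382 -0.6291 rad, dq=-2.0040 -0.2342 2.4026 2.9507 -2.5143 rad/s, tcp=-0.2453 -0.0997 1.3435 m, u=0.0000 0.0000 0.0000 0.0000 0.0000 N·m.
t=0.2250 s (step 15): ang=-0.7102 -0.5039 0.7855 0.8070 -0.8351 rad, dq=-2.9157 -0.8063 2.3641 4.1861 -2.8421 rad/s, tcp=-0.2866 -0.0959 1.2865 m, u=0.0000 0.0000 0.0000 0.0000 0.0000 N·m.
t=0.3000 s (step 20): ang=-0.9645 -0.6010 0.9367 1.1588 -1.0344 rad, dq=-3.8744 -1.9030 1.5171 5.1307 -2.3438 rad/s, tcp=-0.3362 -0.0885 1.1916 m, u=0.0000 0.0000 0.0000 0.0000 0.0000 N·m.
t=0.3750 s (step 25): ang=-1.2933 -0.8138 0.9839 1.5647 -1.1726 rad, dq=-4.9179 -3.9117 -0.4556 5.5912 -1.2947 rad/s, tcp=-0.3938 -0.0810 1.0536 m, u=0.0000 0.0000 0.0000 0.0000 0.0000 N·m.
t=0.4500 s (step 30): ang=-1.7070 -1.2227 0.8181 1.9780 -1.2257 rad, dq=-6.1612 -7.2163 -4.3990 5.2297 -0.1109 rad/s, tcp=-0.4658 -0.0848 0.8701 m, u=0.0000 0.0000 0.0000 0.0000 0.0000 N·m.
t=0.5250 s (step 35): ang=-2.2232 -1.8600 0.2941 2.2961 -1.1799 rad, dq=-7.5250 -8.6220 -9.0629 2.7411 1.6725 rad/s, tcp=-0.5693 -0.1185 0.6333 m, u=0.0000 0.0000 0.0000 0.0000 0.0000 N·m.
t=0.6000 s (step 40): ang=-2.7831 -2.3000 -0.3686 2.3088 -0.8166 rad, dq=-6.9633 -3.4671 -8.5817 -3.0223 9.3150 rad/s, tcp=-0.7144 -0.1718 0.2821 m, u=0.0000 0.0000 0.0000 0.0000 0.0000 N·m.
t=0.6750 s (step 45): ang=-3.1923 -2.5611 -1.1108 1.7975 0.1087 rad, dq=-3.3651 -3.3432 -11.1300 -9.8757 11.5731 rad/s, tcp=-0.7947 -0.0538 -0.2296 m, u=0.0000 0.0000 0.0000 0.0000 0.0000 N·m.
t=0.7500 s (step 50): ang=-3.2491 -2.7117 -2.0296 1.0103 0.4030 rad, dq=1.9694 -0.5931 -14.8409 -9.4055 -5.6597 rad/s, tcp=-0.7528 0.3740 -0.6793 m, u=0.0000 0.0000 0.0000 0.0000 0.0000 N·m.
t=0.8250 s (step 55): ang=-2.9249 -2.5051 -3.3382 0.8786 -0.3720 rad, dq=3.6776 7.9074 -8.5712 4.9383 -5.1584 rad/s, tcp=-0.5128 0.9145 -0.6527 m, u=0.0000 0.0000 0.0000 0.0000 0.0000 N·m.
t=0.9000 s (step 60): ang=-2.8652 -2.1356 -3.7479 1.1001 -0.2039 rad, dq=-1.3856 3.2277 -3.5405 0.4452 7.0018 rad/s, tcp=-0.1686 1.1227 -0.2305 m, u=0.0000 0.0000 0.0000 0.0000 0.0000 N·m.
t=0.9750 s (step 65): ang=-3.0814 -1.9851 -3.9867 1.0368 0.3417 rad, dq=-4.0947 0.6885 -3.3126 -1.3041 6.1062 rad/s, tcp=0.0503 1.0811 0.2317 m, u=0.0000 0.0000 0.0000 0.0000 0.0000 N·m.
t=1.0050 s (step 67): ang=-3.2136 -1.9799 -4.0901 1.0011 0.5020 rad, dq=-4.6626 -0.2888 -3.5300 -1.0491 4.6097 rad/s, tcp=0.0869 1.0219 0.3799 m.


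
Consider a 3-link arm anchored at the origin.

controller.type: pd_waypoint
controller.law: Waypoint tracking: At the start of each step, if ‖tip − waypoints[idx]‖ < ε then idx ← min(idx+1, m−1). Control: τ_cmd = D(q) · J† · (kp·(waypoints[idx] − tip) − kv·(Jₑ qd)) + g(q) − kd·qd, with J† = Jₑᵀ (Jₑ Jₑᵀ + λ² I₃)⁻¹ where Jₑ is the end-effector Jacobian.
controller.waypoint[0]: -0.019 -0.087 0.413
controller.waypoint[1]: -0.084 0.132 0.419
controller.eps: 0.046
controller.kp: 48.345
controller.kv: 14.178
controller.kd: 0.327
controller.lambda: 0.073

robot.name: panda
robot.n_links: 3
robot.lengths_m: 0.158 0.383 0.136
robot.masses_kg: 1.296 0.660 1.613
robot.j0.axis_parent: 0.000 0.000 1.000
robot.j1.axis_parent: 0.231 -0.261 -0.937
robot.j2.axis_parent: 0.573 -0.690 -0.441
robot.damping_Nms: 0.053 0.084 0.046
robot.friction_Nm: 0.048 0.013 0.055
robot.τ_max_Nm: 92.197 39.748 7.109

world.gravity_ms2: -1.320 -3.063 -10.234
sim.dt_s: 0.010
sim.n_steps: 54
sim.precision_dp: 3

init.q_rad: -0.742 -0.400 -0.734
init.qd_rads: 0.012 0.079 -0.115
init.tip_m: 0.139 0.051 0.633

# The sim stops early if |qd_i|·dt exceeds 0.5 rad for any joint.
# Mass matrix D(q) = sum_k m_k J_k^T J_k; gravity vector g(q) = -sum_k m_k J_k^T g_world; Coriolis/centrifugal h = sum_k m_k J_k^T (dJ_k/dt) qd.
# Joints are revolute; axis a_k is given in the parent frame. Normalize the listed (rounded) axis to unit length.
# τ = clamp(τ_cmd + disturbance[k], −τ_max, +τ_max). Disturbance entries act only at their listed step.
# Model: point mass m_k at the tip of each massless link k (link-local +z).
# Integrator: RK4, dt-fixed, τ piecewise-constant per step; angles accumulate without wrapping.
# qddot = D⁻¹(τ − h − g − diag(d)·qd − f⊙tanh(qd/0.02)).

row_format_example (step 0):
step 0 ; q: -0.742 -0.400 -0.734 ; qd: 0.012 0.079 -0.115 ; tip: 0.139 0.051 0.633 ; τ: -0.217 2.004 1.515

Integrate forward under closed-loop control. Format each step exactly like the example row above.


step 1 ; q: -0.742 -0.397 -0.737 ; qd: -0.042 0.612 -0.564 ; tip: 0.139 0.050 0.633 ; τ: -0.088 1.602 1.562
step 2 ; q: -0.743 -0.389 -0.744 ; qd: -0.103 0.925 -0.706 ; tip: 0.138 0.050 0.633 ; τ: 0.026 1.295 1.508
step 3 ; q: -0.744 -0.379 -0.751 ; qd: -0.169 1.129 -0.729 ; tip: 0.138 0.049 0.633 ; τ: 0.127 1.050 1.425
step 4 ; q: -0.746 -0.367 -0.758 ; qd: -0.234 1.274 -0.712 ; tip: 0.137 0.047 0.633 ; τ: 0.215 0.849 1.341
step 5 ; q: -0.749 -0.353 -0.765 ; qd: -0.297 1.382 -0.685 ; tip: 0.136 0.046 0.633 ; τ: 0.290 0.682 1.264
step 6 ; q: -0.752 -0.339 -0.772 ; qd: -0.357 1.465 -0.658 ; tip: 0.135 0.044 0.633 ; τ: 0.354 0.543 1.198
step 7 ; q: -0.756 -0.324 -0.778 ; qd: -0.413 1.529 -0.636 ; tip: 0.133 0.042 0.633 ; τ: 0.408 0.426 1.142
step 8 ; q: -0.760 -0.309 -0.785 ; qd: -0.465 1.579 -0.620 ; tip: 0.132 0.040 0.633 ; τ: 0.453 0.328 1.095
step 9 ; q: -0.765 -0.293 -0.791 ; qd: -0.514 1.617 -0.608 ; tip: 0.130 0.038 0.633 ; τ: 0.489 0.245 1.057
step 10 ; q: -0.771 -0.276 -0.797 ; qd: -0.559 1.646 -0.602 ; tip: 0.129 0.036 0.634 ; τ: 0.519 0.175 1.025
step 11 ; q: -0.776 -0.260 -0.803 ; qd: -0.600 1.667 -0.600 ; tip: 0.127 0.033 0.634 ; τ: 0.543 0.117 0.999
step 12 ; q: -0.783 -0.243 -0.809 ; qd: -0.638 1.681 -0.601 ; tip: 0.126 0.031 0.634 ; τ: 0.561 0.067 0.978
step 13 ; q: -0.789 -0.226 -0.815 ; qd: -0.671 1.690 -0.606 ; tip: 0.124 0.029 0.634 ; τ: 0.575 0.025 0.962
step 14 ; q: -0.796 -0.209 -0.821 ; qd: -0.701 1.695 -0.612 ; tip: 0.122 0.026 0.634 ; τ: 0.584 -0.010 0.949
step 15 ; q: -0.803 -0.192 -0.827 ; qd: -0.726 1.697 -0.621 ; tip: 0.121 0.024 0.635 ; τ: 0.590 -0.039 0.939
step 16 ; q: -0.811 -0.175 -0.833 ; qd: -0.749 1.695 -0.632 ; tip: 0.119 0.022 0.635 ; τ: 0.592 -0.064 0.931
step 17 ; q: -0.818 -0.158 -0.840 ; qd: -0.767 1.691 -0.644 ; tip: 0.117 0.019 0.635 ; τ: 0.592 -0.085 0.926
step 18 ; q: -0.826 -0.141 -0.846 ; qd: -0.782 1.685 -0.658 ; tip: 0.115 0.017 0.635 ; τ: 0.589 -0.103 0.923
step 19 ; q: -0.834 -0.125 -0.853 ; qd: -0.794 1.677 -0.673 ; tip: 0.113 0.015 0.635 ; τ: 0.585 -0.117 0.921
step 20 ; q: -0.842 -0.108 -0.860 ; qd: -0.803 1.668 -0.688 ; tip: 0.111 0.013 0.635 ; τ: 0.578 -0.129 0.921
step 21 ; q: -0.850 -0.091 -0.867 ; qd: -0.809 1.658 -0.704 ; tip: 0.109 0.011 0.635 ; τ: 0.570 -0.139 0.922
step 22 ; q: -0.858 -0.075 -0.874 ; qd: -0.811 1.647 -0.721 ; tip: 0.107 0.009 0.635 ; τ: 0.561 -0.147 0.924
step 23 ; q: -0.866 -0.058 -0.881 ; qd: -0.812 1.635 -0.738 ; tip: 0.105 0.007 0.635 ; τ: 0.551 -0.153 0.926
step 24 ; q: -0.874 -0.042 -0.889 ; qd: -0.809 1.622 -0.755 ; tip: 0.104 0.005 0.635 ; τ: 0.539 -0.158 0.930
step 25 ; q: -0.882 -0.026 -0.896 ; qd: -0.805 1.609 -0.773 ; tip: 0.102 0.004 0.635 ; τ: 0.527 -0.161 0.935
step 26 ; q: -0.890 -0.010 -0.904 ; qd: -0.798 1.595 -0.791 ; tip: 0.100 0.002 0.635 ; τ: 0.514 -0.164 0.940
step 27 ; q: -0.898 0.006 -0.912 ; qd: -0.790 1.581 -0.809 ; tip: 0.098 0.000 0.635 ; τ: 0.501 -0.165 0.946
step 28 ; q: -0.906 0.022 -0.920 ; qd: -0.780 1.566 -0.828 ; tip: 0.096 -0.001 0.635 ; τ: 0.487 -0.166 0.952
step 29 ; q: -0.914 0.037 -0.929 ; qd: -0.768 1.551 -0.846 ; tip: 0.094 -0.003 0.634 ; τ: 0.473 -0.166 0.959
step 30 ; q: -0.921 0.053 -0.937 ; qd: -0.755 1.536 -0.865 ; tip: 0.092 -0.004 0.634 ; τ: 0.458 -0.165 0.966
step 31 ; q: -0.929 0.068 -0.946 ; qd: -0.741 1.520 -0.883 ; tip: 0.090 -0.005 0.634 ; τ: 0.444 -0.163 0.973
step 32 ; q: -0.936 0.083 -0.955 ; qd: -0.726 1.505 -0.902 ; tip: 0.088 -0.006 0.633 ; τ: 0.429 -0.161 0.981
step 33 ; q: -0.944 0.098 -0.964 ; qd: -0.710 1.489 -0.920 ; tip: 0.087 -0.008 0.633 ; τ: 0.414 -0.159 0.989
step 34 ; q: -0.951 0.113 -0.973 ; qd: -0.694 1.473 -0.938 ; tip: 0.085 -0.009 0.633 ; τ: 0.400 -0.156 0.998
step 35 ; q: -0.957 0.128 -0.983 ; qd: -0.678 1.457 -0.956 ; tip: 0.083 -0.010 0.632 ; τ: 0.385 -0.152 1.007
step 36 ; q: -0.964 0.142 -0.992 ; qd: -0.661 1.441 -0.974 ; tip: 0.081 -0.011 0.632 ; τ: 0.371 -0.149 1.016
step 37 ; q: -0.971 0.156 -1.002 ; qd: -0.644 1.425 -0.992 ; tip: 0.080 -0.012 0.631 ; τ: 0.357 -0.145 1.025
step 38 ; q: -0.977 0.171 -1.012 ; qd: -0.627 1.409 -1.009 ; tip: 0.078 -0.012 0.631 ; τ: 0.343 -0.140 1.034
step 39 ; q: -0.983 0.185 -1.022 ; qd: -0.611 1.393 -1.026 ; tip: 0.076 -0.013 0.630 ; τ: 0.330 -0.136 1.044
step 40 ; q: -0.989 0.198 -1.033 ; qd: -0.594 1.377 -1.043 ; tip: 0.075 -0.014 0.630 ; τ: 0.316 -0.131 1.054
step 41 ; q: -0.995 0.212 -1.043 ; qd: -0.579 1.361 -1.060 ; tip: 0.073 -0.015 0.629 ; τ: 0.303 -0.126 1.064
step 42 ; q: -1.001 0.226 -1.054 ; qd: -0.563 1.345 -1.076 ; tip: 0.072 -0.015 0.629 ; τ: 0.290 -0.121 1.074
step 43 ; q: -1.006 0.239 -1.065 ; qd: -0.548 1.329 -1.092 ; tip: 0.070 -0.016 0.628 ; τ: 0.278 -0.116 1.084
step 44 ; q: -1.012 0.252 -1.076 ; qd: -0.534 1.313 -1.107 ; tip: 0.069 -0.016 0.627 ; τ: 0.266 -0.110 1.094
step 45 ; q: -1.017 0.265 -1.087 ; qd: -0.520 1.297 -1.122 ; tip: 0.067 -0.017 0.627 ; τ: 0.254 -0.105 1.104
step 46 ; q: -1.022 0.278 -1.098 ; qd: -0.507 1.281 -1.137 ; tip: 0.066 -0.017 0.626 ; τ: 0.242 -0.100 1.114
step 47 ; q: -1.027 0.291 -1.109 ; qd: -0.495 1.266 -1.151 ; tip: 0.064 -0.018 0.625 ; τ: 0.231 -0.094 1.124
step 48 ; q: -1.032 0.303 -1.121 ; qd: -0.483 1.250 -1.165 ; tip: 0.063 -0.018 0.625 ; τ: 0.220 -0.089 1.134
step 49 ; q: -1.037 0.316 -1.133 ; qd: -0.472 1.234 -1.178 ; tip: 0.062 -0.019 0.624 ; τ: 0.209 -0.083 1.145
step 50 ; q: -1.042 0.328 -1.145 ; qd: -0.461 1.219 -1.191 ; tip: 0.061 -0.019 0.623 ; τ: 0.199 -0.078 1.155
step 51 ; q: -1.046 0.340 -1.157 ; qd: -0.452 1.204 -1.203 ; tip: 0.059 -0.019 0.622 ; τ: 0.189 -0.072 1.165
step 52 ; q: -1.051 0.352 -1.169 ; qd: -0.442 1.188 -1.214 ; tip: 0.058 -0.020 0.621 ; τ: 0.179 -0.067 1.175
step 53 ; q: -1.055 0.364 -1.181 ; qd: -0.434 1.173 -1.225 ; tip: 0.057 -0.020 0.620 ; τ: 0.169 -0.061 1.185
step 54 ; q: -1.059 0.376 -1.193 ; qd: -0.426 1.158 -1.236 ; tip: 0.056 -0.020 0.619


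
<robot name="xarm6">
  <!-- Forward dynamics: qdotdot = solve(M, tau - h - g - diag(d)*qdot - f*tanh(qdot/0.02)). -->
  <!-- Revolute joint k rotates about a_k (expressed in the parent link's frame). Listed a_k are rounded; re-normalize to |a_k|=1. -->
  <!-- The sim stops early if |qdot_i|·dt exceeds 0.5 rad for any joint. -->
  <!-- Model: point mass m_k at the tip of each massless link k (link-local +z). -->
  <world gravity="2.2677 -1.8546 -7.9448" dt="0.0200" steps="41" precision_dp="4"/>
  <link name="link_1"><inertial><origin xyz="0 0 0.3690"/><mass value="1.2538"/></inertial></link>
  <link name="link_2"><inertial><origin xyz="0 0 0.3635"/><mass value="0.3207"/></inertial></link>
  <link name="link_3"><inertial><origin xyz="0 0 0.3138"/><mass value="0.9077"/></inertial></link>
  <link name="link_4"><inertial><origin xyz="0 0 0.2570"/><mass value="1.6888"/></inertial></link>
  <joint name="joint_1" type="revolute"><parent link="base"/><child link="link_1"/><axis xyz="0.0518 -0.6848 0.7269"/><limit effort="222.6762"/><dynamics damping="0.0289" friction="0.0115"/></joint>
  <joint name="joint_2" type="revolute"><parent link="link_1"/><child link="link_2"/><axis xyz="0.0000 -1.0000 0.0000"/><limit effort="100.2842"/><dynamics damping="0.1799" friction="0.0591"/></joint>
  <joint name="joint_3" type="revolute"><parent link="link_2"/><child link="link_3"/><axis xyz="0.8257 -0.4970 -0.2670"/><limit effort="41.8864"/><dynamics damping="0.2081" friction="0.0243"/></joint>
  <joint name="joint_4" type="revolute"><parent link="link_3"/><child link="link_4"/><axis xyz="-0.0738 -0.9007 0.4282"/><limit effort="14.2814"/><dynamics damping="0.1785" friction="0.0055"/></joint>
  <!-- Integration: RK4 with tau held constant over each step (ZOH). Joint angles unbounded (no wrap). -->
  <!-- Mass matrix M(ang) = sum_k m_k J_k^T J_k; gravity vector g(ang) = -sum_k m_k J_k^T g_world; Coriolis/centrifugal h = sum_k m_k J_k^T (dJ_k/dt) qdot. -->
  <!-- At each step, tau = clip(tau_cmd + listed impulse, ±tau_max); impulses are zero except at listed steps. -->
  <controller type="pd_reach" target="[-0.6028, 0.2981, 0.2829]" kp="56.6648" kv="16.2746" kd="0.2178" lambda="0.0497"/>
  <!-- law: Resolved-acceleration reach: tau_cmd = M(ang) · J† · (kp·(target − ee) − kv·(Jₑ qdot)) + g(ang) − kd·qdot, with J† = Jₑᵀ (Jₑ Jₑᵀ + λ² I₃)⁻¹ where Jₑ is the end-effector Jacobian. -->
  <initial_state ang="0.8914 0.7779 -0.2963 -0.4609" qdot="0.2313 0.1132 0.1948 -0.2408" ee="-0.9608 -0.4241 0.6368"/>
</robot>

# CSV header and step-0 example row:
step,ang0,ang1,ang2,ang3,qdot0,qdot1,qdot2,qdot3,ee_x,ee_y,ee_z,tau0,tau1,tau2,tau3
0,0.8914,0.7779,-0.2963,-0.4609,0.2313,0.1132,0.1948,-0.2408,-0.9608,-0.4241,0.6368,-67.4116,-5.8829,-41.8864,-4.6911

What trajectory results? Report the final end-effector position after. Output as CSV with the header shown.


step,ang0,ang1,ang2,ang3,qdot0,qdot1,qdot2,qdot3,ee_x,ee_y,ee_z,tau0,tau1,tau2,tau3
1,0.8701,0.8132,-0.2860,-0.5077,-2.2728,3.3018,0.7735,-4.2981,-0.9579,-0.4224,0.6295,-55.4922,-10.1973,-35.3809,-3.1064
2,0.8153,0.8929,-0.2749,-0.6117,-3.1129,4.5809,0.2561,-6.0249,-0.9508,-0.4068,0.6171,-45.1438,-13.1197,-25.0793,-2.3142
3,0.7492,0.9896,-0.2737,-0.7352,-3.4573,5.0567,-0.1850,-6.3213,-0.9414,-0.3810,0.6009,-37.7820,-16.3550,-17.9886,-2.0349
4,0.6788,1.0914,-0.2802,-0.8574,-3.5654,5.1241,-0.4853,-5.9293,-0.9304,-0.3485,0.5821,-31.8874,-18.9753,-13.0476,-1.9213
5,0.6075,1.1925,-0.2914,-0.9689,-3.5689,4.9936,-0.6373,-5.2522,-0.9182,-0.3122,0.5620,-26.8097,-20.7408,-9.5449,-1.8408
6,0.5367,1.2900,-0.3044,-1.0659,-3.5283,4.7683,-0.6587,-4.4880,-0.9051,-0.2738,0.5416,-22.3610,-21.7716,-7.0365,-1.7616
7,0.4669,1.3825,-0.3171,-1.1479,-3.4660,4.4971,-0.5829,-3.7329,-0.8915,-0.2347,0.5215,-18.4729,-22.2593,-5.2222,-1.6820
8,0.3986,1.4693,-0.3276,-1.2153,-3.3875,4.2043,-0.4490,-3.0342,-0.8775,-0.1958,0.5023,-15.1057,-22.3760,-3.8973,-1.6044
9,0.3320,1.5503,-0.3353,-1.2697,-3.2915,3.9028,-0.2943,-2.4136,-0.8631,-0.1578,0.4842,-12.2299,-22.2549,-2.9243,-1.5300
10,0.2675,1.6252,-0.3400,-1.3125,-3.1752,3.6010,-0.1492,-1.8790,-0.8486,-0.1211,0.4674,-9.8228,-21.9931,-2.2129,-1.4580
11,0.2055,1.6942,-0.3421,-1.3455,-3.0379,3.3053,-0.0330,-1.4299,-0.8340,-0.0861,0.4519,-7.8622,-21.6589,-1.7042,-1.3877
12,0.1465,1.7574,-0.3422,-1.3703,-2.8769,3.0200,0.0370,-1.0646,-0.8194,-0.0530,0.4376,-6.3036,-21.2931,-1.3483,-1.3175
13,0.0909,1.8150,-0.3415,-1.3887,-2.6956,2.7489,0.0608,-0.7742,-0.8050,-0.0220,0.4246,-5.1165,-20.9263,-1.1183,-1.2480
14,0.0390,1.8674,-0.3405,-1.4018,-2.5058,2.4950,0.0591,-0.5432,-0.7909,0.0069,0.4127,-4.2808,-20.5826,-1.0070,-1.1807
15,-0.0091,1.9149,-0.3396,-1.4108,-2.3139,2.2594,0.0418,-0.3617,-0.7772,0.0336,0.4018,-3.7367,-20.2687,-0.9912,-1.1160
16,-0.0534,1.9579,-0.3392,-1.4166,-2.1263,2.0427,0.0195,-0.2194,-0.7640,0.0583,0.3918,-3.4269,-19.9863,-1.0515,-1.0545
17,-0.0940,1.9968,-0.3392,-1.4199,-1.9481,1.8444,0.0005,-0.1076,-0.7514,0.0808,0.3827,-3.2969,-19.7342,-1.1700,-0.9968
18,-0.1312,2.0318,-0.3395,-1.4212,-1.7809,1.6637,-0.0141,-0.0212,-0.7395,0.1014,0.3744,-3.2923,-19.5075,-1.3265,-0.9429
19,-0.1652,2.0634,-0.3400,-1.4210,-1.6242,1.4999,-0.0268,0.0419,-0.7283,0.1201,0.3668,-3.3678,-19.3012,-1.5040,-0.8902
20,-0.1961,2.0919,-0.3407,-1.4197,-1.4781,1.3517,-0.0382,0.0874,-0.7177,0.1370,0.3598,-3.4936,-19.1119,-1.6903,-0.8412
21,-0.2243,2.1176,-0.3417,-1.4176,-1.3426,1.2176,-0.0475,0.1201,-0.7079,0.1524,0.3534,-3.6498,-18.9376,-1.8778,-0.7975
22,-0.2498,2.1407,-0.3428,-1.4150,-1.2177,1.0967,-0.0546,0.1429,-0.6988,0.1662,0.3475,-3.8212,-18.7764,-2.0614,-0.7589
23,-0.2730,2.1616,-0.3440,-1.4120,-1.1032,0.9877,-0.0596,0.1580,-0.6903,0.1788,0.3421,-3.9972,-18.6270,-2.2376,-0.7250
24,-0.2940,2.1803,-0.3453,-1.4088,-0.9987,0.8895,-0.0625,0.1673,-0.6825,0.1901,0.3371,-4.1706,-18.4883,-2.4041,-0.6954
25,-0.3130,2.1972,-0.3466,-1.4054,-0.9036,0.8012,-0.0636,0.1721,-0.6753,0.2003,0.3326,-4.3366,-18.3594,-2.5596,-0.6697
26,-0.3301,2.2125,-0.3480,-1.4020,-0.8172,0.7218,-0.0632,0.1735,-0.6688,0.2095,0.3284,-4.4922,-18.2396,-2.7034,-0.6476
27,-0.3457,2.2262,-0.3493,-1.3985,-0.7391,0.6504,-0.0617,0.1724,-0.6627,0.2178,0.3246,-4.6360,-18.1284,-2.8354,-0.6287
28,-0.3597,2.2385,-0.3505,-1.3951,-0.6683,0.5862,-0.0593,0.1694,-0.6572,0.2253,0.3211,-4.7672,-18.0253,-2.9558,-0.6126
29,-0.3724,2.2497,-0.3517,-1.3918,-0.6045,0.5286,-0.0562,0.1650,-0.6522,0.2320,0.3179,-4.8860,-17.9298,-3.0652,-0.5990
30,-0.3839,2.2597,-0.3529,-1.3886,-0.5468,0.4767,-0.0527,0.1597,-0.6476,0.2381,0.3150,-4.9926,-17.8415,-3.1640,-0.5876
31,-0.3943,2.2688,-0.3539,-1.3855,-0.4947,0.4301,-0.0489,0.1538,-0.6435,0.2436,0.3123,-5.0880,-17.7600,-3.2531,-0.5781
32,-0.4037,2.2770,-0.3549,-1.3825,-0.4478,0.3882,-0.0451,0.1474,-0.6397,0.2486,0.3098,-5.1729,-17.6850,-3.3333,-0.5702
33,-0.4122,2.2844,-0.3558,-1.3796,-0.4054,0.3505,-0.0412,0.1408,-0.6362,0.2531,0.3076,-5.2482,-17.6160,-3.4052,-0.5637
34,-0.4199,2.2910,-0.3566,-1.3769,-0.3672,0.3166,-0.0374,0.1340,-0.6331,0.2571,0.3055,-5.3148,-17.5527,-3.4697,-0.5584
35,-0.4269,2.2971,-0.3573,-1.3743,-0.3327,0.2860,-0.0338,0.1273,-0.6303,0.2608,0.3036,-5.3736,-17.4946,-3.5274,-0.5542
36,-0.4332,2.3025,-0.3580,-1.3718,-0.3015,0.2585,-0.0305,0.1206,-0.6277,0.2642,0.3019,-5.4255,-17.4414,-3.5790,-0.5509
37,-0.4390,2.3074,-0.3586,-1.3695,-0.2732,0.2337,-0.0275,0.1140,-0.6253,0.2672,0.3004,-5.4713,-17.3928,-3.6251,-0.5483
38,-0.4442,2.3119,-0.3591,-1.3673,-0.2476,0.2114,-0.0248,0.1076,-0.6232,0.2699,0.2989,-5.5115,-17.3484,-3.6662,-0.5463
39,-0.4489,2.3159,-0.3596,-1.3652,-0.2244,0.1912,-0.0225,0.1013,-0.6213,0.2724,0.2976,-5.5470,-17.3079,-3.7030,-0.5448
40,-0.4532,2.3195,-0.3601,-1.3632,-0.2033,0.1731,-0.0205,0.0953,-0.6196,0.2747,0.2964,-5.5782,-17.2709,-3.7358,-0.5438
41,-0.4570,2.3228,-0.3605,-1.3614,-0.1841,0.1567,-0.0188,0.0895,-0.6180,0.2767,0.2953,,,,
# final ee position (m): -0.6180 0.2767 0.2953


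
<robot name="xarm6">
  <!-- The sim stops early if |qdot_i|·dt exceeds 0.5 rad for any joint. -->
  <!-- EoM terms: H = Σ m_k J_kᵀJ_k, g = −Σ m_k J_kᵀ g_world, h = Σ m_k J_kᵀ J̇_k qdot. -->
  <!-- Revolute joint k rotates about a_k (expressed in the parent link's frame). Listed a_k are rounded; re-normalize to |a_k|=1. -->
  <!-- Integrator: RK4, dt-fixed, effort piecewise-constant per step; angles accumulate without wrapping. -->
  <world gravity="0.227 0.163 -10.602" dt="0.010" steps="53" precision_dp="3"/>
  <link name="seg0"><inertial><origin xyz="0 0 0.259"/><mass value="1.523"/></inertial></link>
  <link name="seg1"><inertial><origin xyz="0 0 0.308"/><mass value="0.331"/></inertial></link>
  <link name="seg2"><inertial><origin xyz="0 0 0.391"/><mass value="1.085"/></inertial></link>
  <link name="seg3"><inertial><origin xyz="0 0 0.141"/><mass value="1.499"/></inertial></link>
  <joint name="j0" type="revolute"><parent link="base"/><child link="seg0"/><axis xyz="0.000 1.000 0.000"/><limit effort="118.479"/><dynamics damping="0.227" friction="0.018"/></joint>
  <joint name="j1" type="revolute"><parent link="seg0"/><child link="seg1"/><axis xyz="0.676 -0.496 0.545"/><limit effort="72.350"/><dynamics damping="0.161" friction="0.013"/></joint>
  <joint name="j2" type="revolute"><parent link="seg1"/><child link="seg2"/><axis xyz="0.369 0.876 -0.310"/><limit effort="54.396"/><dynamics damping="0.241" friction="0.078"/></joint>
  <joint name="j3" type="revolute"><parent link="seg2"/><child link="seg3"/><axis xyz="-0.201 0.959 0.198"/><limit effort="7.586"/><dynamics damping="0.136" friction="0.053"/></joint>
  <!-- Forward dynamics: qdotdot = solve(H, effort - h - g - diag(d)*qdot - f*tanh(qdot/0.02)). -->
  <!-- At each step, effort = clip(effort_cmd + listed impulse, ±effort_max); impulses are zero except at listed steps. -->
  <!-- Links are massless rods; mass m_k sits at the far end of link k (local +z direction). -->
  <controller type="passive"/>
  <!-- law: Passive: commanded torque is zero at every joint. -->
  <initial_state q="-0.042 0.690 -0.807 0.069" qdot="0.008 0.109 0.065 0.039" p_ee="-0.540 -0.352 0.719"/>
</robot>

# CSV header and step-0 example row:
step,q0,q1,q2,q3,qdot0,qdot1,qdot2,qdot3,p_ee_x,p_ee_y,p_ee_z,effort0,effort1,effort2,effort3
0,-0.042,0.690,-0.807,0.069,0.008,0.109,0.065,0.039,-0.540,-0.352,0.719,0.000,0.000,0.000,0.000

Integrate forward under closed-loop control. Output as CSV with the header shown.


step,q0,q1,q2,q3,qdot0,qdot1,qdot2,qdot3,p_ee_x,p_ee_y,p_ee_z,effort0,effort1,effort2,effort3
1,-0.042,0.691,-0.808,0.070,0.078,0.177,-0.229,0.219,-0.540,-0.353,0.719,0.000,0.000,0.000,0.000
2,-0.040,0.694,-0.812,0.073,0.143,0.243,-0.509,0.359,-0.540,-0.354,0.717,0.000,0.000,0.000,0.000
3,-0.039,0.696,-0.818,0.077,0.204,0.307,-0.776,0.470,-0.541,-0.355,0.714,0.000,0.000,0.000,0.000
4,-0.036,0.700,-0.827,0.083,0.259,0.369,-1.030,0.555,-0.541,-0.356,0.711,0.000,0.000,0.000,0.000
5,-0.034,0.704,-0.839,0.088,0.309,0.431,-1.270,0.619,-0.541,-0.356,0.706,0.000,0.000,0.000,0.000
6,-0.030,0.708,-0.852,0.095,0.352,0.491,-1.495,0.664,-0.542,-0.357,0.700,0.000,0.000,0.000,0.000
7,-0.027,0.713,-0.868,0.102,0.388,0.551,-1.705,0.695,-0.543,-0.358,0.693,0.000,0.000,0.000,0.000
8,-0.023,0.719,-0.886,0.109,0.416,0.610,-1.900,0.713,-0.544,-0.360,0.685,0.000,0.000,0.000,0.000
9,-0.018,0.726,-0.906,0.116,0.436,0.670,-2.079,0.720,-0.545,-0.361,0.676,0.000,0.000,0.000,0.000
10,-0.014,0.733,-0.928,0.123,0.447,0.729,-2.244,0.719,-0.546,-0.362,0.666,0.000,0.000,0.000,0.000
11,-0.009,0.740,-0.951,0.130,0.450,0.790,-2.392,0.711,-0.548,-0.363,0.655,0.000,0.000,0.000,0.000
12,-0.005,0.748,-0.976,0.137,0.443,0.851,-2.526,0.697,-0.549,-0.365,0.643,0.000,0.000,0.000,0.000
13,-0.001,0.757,-1.002,0.144,0.427,0.914,-2.643,0.679,-0.550,-0.366,0.630,0.000,0.000,0.000,0.000
14,0.004,0.767,-1.029,0.151,0.400,0.978,-2.745,0.657,-0.552,-0.368,0.615,0.000,0.000,0.000,0.000
15,0.007,0.777,-1.056,0.157,0.363,1.045,-2.832,0.633,-0.553,-0.370,0.600,0.000,0.000,0.000,0.000
16,0.011,0.788,-1.085,0.164,0.314,1.114,-2.903,0.608,-0.555,-0.371,0.583,0.000,0.000,0.000,0.000
17,0.014,0.799,-1.114,0.169,0.254,1.185,-2.959,0.583,-0.556,-0.373,0.565,0.000,0.000,0.000,0.000
18,0.016,0.811,-1.144,0.175,0.181,1.259,-2.998,0.557,-0.558,-0.375,0.547,0.000,0.000,0.000,0.000
19,0.017,0.824,-1.174,0.181,0.094,1.337,-3.021,0.533,-0.559,-0.377,0.527,0.000,0.000,0.000,0.000
20,0.018,0.838,-1.205,0.186,-0.006,1.417,-3.028,0.510,-0.560,-0.378,0.506,0.000,0.000,0.000,0.000
21,0.017,0.853,-1.235,0.191,-0.122,1.501,-3.019,0.489,-0.561,-0.380,0.484,0.000,0.000,0.000,0.000
22,0.015,0.868,-1.265,0.196,-0.254,1.587,-2.992,0.471,-0.561,-0.382,0.460,0.000,0.000,0.000,0.000
23,0.012,0.884,-1.295,0.200,-0.404,1.676,-2.947,0.457,-0.562,-0.384,0.436,0.000,0.000,0.000,0.000
24,0.007,0.902,-1.324,0.205,-0.573,1.766,-2.885,0.447,-0.562,-0.386,0.410,0.000,0.000,0.000,0.000
25,0.000,0.920,-1.352,0.209,-0.763,1.857,-2.804,0.441,-0.562,-0.388,0.384,0.000,0.000,0.000,0.000
26,-0.008,0.939,-1.380,0.214,-0.976,1.948,-2.705,0.441,-0.561,-0.390,0.356,0.000,0.000,0.000,0.000
27,-0.019,0.959,-1.406,0.218,-1.215,2.035,-2.587,0.446,-0.560,-0.392,0.328,0.000,0.000,0.000,0.000
28,-0.033,0.979,-1.432,0.223,-1.480,2.116,-2.450,0.457,-0.558,-0.394,0.298,0.000,0.000,0.000,0.000
29,-0.049,1.001,-1.455,0.227,-1.776,2.188,-2.296,0.475,-0.556,-0.396,0.268,0.000,0.000,0.000,0.000
30,-0.068,1.023,-1.477,0.232,-2.103,2.246,-2.126,0.499,-0.554,-0.397,0.236,0.000,0.000,0.000,0.000
31,-0.091,1.046,-1.498,0.237,-2.465,2.286,-1.940,0.530,-0.550,-0.399,0.204,0.000,0.000,0.000,0.000
32,-0.118,1.069,-1.516,0.243,-2.864,2.301,-1.741,0.566,-0.546,-0.401,0.170,0.000,0.000,0.000,0.000
33,-0.148,1.092,-1.533,0.249,-3.301,2.285,-1.532,0.605,-0.541,-0.403,0.136,0.000,0.000,0.000,0.000
34,-0.184,1.114,-1.547,0.255,-3.776,2.230,-1.315,0.645,-0.536,-0.404,0.102,0.000,0.000,0.000,0.000
35,-0.224,1.136,-1.559,0.261,-4.291,2.130,-1.095,0.680,-0.529,-0.406,0.066,0.000,0.000,0.000,0.000
36,-0.270,1.157,-1.569,0.268,-4.841,1.978,-0.873,0.704,-0.522,-0.408,0.030,0.000,0.000,0.000,0.000
37,-0.321,1.176,-1.576,0.275,-5.421,1.768,-0.652,0.709,-0.513,-0.409,-0.006,0.000,0.000,0.000,0.000
38,-0.378,1.192,-1.582,0.282,-6.025,1.495,-0.433,0.684,-0.504,-0.411,-0.042,0.000,0.000,0.000,0.000
39,-0.442,1.205,-1.585,0.289,-6.640,1.159,-0.216,0.619,-0.494,-0.412,-0.079,0.000,0.000,0.000,0.000
40,-0.511,1.215,-1.586,0.295,-7.253,0.762,0.003,0.503,-0.483,-0.414,-0.116,0.000,0.000,0.000,0.000
41,-0.587,1.220,-1.585,0.299,-7.847,0.309,0.225,0.334,-0.470,-0.415,-0.153,0.000,0.000,0.000,0.000
42,-0.668,1.221,-1.581,0.301,-8.404,-0.190,0.463,0.096,-0.458,-0.416,-0.190,0.000,0.000,0.000,0.000
43,-0.754,1.216,-1.576,0.301,-8.908,-0.713,0.726,-0.138,-0.444,-0.417,-0.227,0.000,0.000,0.000,0.000
44,-0.846,1.207,-1.567,0.298,-9.343,-1.248,1.030,-0.424,-0.430,-0.418,-0.264,0.000,0.000,0.000,0.000
45,-0.941,1.192,-1.555,0.292,-9.695,-1.780,1.391,-0.795,-0.416,-0.418,-0.301,0.000,0.000,0.000,0.000
46,-1.039,1.171,-1.539,0.282,-9.958,-2.288,1.825,-1.244,-0.402,-0.419,-0.339,0.000,0.000,0.000,0.000
47,-1.140,1.146,-1.518,0.267,-10.133,-2.751,2.345,-1.758,-0.388,-0.419,-0.377,0.000,0.000,0.000,0.000
48,-1.242,1.116,-1.492,0.247,-10.228,-3.152,2.962,-2.324,-0.373,-0.419,-0.416,0.000,0.000,0.000,0.000
49,-1.344,1.083,-1.458,0.220,-10.258,-3.477,3.685,-2.925,-0.359,-0.420,-0.455,0.000,0.000,0.000,0.000
50,-1.447,1.047,-1.417,0.188,-10.244,-3.720,4.522,-3.540,-0.345,-0.420,-0.496,0.000,0.000,0.000,0.000
51,-1.549,1.009,-1.368,0.150,-10.211,-3.879,5.476,-4.147,-0.332,-0.419,-0.537,0.000,0.000,0.000,0.000
52,-1.651,0.970,-1.308,0.105,-10.184,-3.960,6.555,-4.722,-0.318,-0.419,-0.579,0.000,0.000,0.000,0.000
53,-1.753,0.930,-1.236,0.055,-10.191,-3.975,7.768,-5.236,-0.305,-0.419,-0.623,,,,


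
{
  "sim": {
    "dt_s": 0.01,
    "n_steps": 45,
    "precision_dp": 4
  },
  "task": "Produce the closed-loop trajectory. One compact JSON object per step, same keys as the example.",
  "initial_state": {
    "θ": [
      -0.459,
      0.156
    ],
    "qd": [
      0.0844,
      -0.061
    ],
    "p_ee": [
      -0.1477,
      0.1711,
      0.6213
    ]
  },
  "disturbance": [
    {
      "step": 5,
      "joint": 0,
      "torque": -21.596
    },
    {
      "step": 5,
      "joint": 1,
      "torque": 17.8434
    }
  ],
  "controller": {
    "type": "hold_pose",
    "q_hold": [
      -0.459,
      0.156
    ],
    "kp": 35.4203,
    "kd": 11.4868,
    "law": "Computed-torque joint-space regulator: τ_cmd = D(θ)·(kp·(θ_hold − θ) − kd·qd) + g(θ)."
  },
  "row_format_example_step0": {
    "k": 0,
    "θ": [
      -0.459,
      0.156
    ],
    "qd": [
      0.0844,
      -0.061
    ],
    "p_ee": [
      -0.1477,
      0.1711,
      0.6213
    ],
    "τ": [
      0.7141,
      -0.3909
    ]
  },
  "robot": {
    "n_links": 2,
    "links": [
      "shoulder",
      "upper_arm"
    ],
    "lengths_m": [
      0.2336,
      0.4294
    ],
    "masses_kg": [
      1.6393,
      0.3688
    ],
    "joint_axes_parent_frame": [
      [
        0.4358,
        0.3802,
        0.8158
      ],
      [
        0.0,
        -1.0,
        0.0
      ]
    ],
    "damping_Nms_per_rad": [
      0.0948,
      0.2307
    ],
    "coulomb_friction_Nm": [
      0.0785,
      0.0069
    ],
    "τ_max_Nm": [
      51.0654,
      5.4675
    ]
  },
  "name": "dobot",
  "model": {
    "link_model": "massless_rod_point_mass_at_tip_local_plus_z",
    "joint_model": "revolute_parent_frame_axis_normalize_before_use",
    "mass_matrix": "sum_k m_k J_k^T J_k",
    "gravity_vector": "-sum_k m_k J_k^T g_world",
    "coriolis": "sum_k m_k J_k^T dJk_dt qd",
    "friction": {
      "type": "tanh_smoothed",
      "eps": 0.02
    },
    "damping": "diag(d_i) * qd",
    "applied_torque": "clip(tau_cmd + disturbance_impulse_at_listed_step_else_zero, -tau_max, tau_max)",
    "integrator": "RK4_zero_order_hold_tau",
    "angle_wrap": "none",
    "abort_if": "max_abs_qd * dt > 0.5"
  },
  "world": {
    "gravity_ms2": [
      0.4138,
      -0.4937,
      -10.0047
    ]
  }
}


{"k":1,"\u03b8":[-0.4583,0.1554],"qd":[0.0648,-0.0569],"p_ee":[-0.1474,0.1707,0.6215],"\u03c4":[0.7324,-0.3992]}
{"k":2,"\u03b8":[-0.4577,0.1549],"qd":[0.0473,-0.053],"p_ee":[-0.1472,0.1704,0.6217],"\u03c4":[0.7493,-0.4068]}
{"k":3,"\u03b8":[-0.4573,0.1543],"qd":[0.0321,-0.0493],"p_ee":[-0.1469,0.1702,0.6218],"\u03c4":[0.7645,-0.4138]}
{"k":4,"\u03b8":[-0.457,0.1539],"qd":[0.0198,-0.0452],"p_ee":[-0.1467,0.17,0.6219],"\u03c4":[0.7776,-0.4202]}
{"k":5,"\u03b8":[-0.4569,0.1534],"qd":[0.0111,-0.0402],"p_ee":[-0.1465,0.1699,0.622],"\u03c4":[-20.8083,5.4675]}
{"k":6,"\u03b8":[-0.4692,0.1502],"qd":[-2.4604,-0.5881],"p_ee":[-0.1465,0.1743,0.6209],"\u03c4":[3.3135,-1.1406]}
{"k":7,"\u03b8":[-0.4921,0.1451],"qd":[-2.1211,-0.4382],"p_ee":[-0.1466,0.1825,0.6186],"\u03c4":[3.1114,-1.132]}
{"k":8,"\u03b8":[-0.5118,0.1413],"qd":[-1.8187,-0.3197],"p_ee":[-0.1469,0.1896,0.6165],"\u03c4":[2.9252,-1.1141]}
{"k":9,"\u03b8":[-0.5286,0.1386],"qd":[-1.5496,-0.2264],"p_ee":[-0.1471,0.1958,0.6145],"\u03c4":[2.754,-1.0898]}
{"k":10,"\u03b8":[-0.5429,0.1367],"qd":[-1.3107,-0.1532],"p_ee":[-0.1475,0.201,0.6128],"\u03c4":[2.5964,-1.0613]}
{"k":11,"\u03b8":[-0.5549,0.1355],"qd":[-1.0986,-0.0961],"p_ee":[-0.1478,0.2055,0.6113],"\u03c4":[2.4515,-1.0302]}
{"k":12,"\u03b8":[-0.565,0.1348],"qd":[-0.9107,-0.0518],"p_ee":[-0.1482,0.2093,0.6099],"\u03c4":[2.3183,-0.9978]}
{"k":13,"\u03b8":[-0.5733,0.1344],"qd":[-0.7443,-0.0177],"p_ee":[-0.1485,0.2124,0.6087],"\u03c4":[2.1958,-0.965]}
{"k":14,"\u03b8":[-0.58,0.1344],"qd":[-0.5975,0.0075],"p_ee":[-0.1489,0.215,0.6078],"\u03c4":[2.0832,-0.9319]}
{"k":15,"\u03b8":[-0.5853,0.1345],"qd":[-0.4682,0.0255],"p_ee":[-0.1493,0.2171,0.6069],"\u03c4":[1.9795,-0.899]}
{"k":16,"\u03b8":[-0.5894,0.1349],"qd":[-0.354,0.0385],"p_ee":[-0.1496,0.2187,0.6062],"\u03c4":[1.8841,-0.8671]}
{"k":17,"\u03b8":[-0.5924,0.1353],"qd":[-0.2534,0.0479],"p_ee":[-0.1499,0.22,0.6057],"\u03c4":[1.7963,-0.8367]}
{"k":18,"\u03b8":[-0.5945,0.1358],"qd":[-0.1648,0.0546],"p_ee":[-0.1502,0.2209,0.6053],"\u03c4":[1.7155,-0.808]}
{"k":19,"\u03b8":[-0.5958,0.1364],"qd":[-0.0868,0.0592],"p_ee":[-0.1505,0.2214,0.605],"\u03c4":[1.641,-0.7809]}
{"k":20,"\u03b8":[-0.5963,0.137],"qd":[-0.019,0.0619],"p_ee":[-0.1507,0.2217,0.6048],"\u03c4":[1.5729,-0.7555]}
{"k":21,"\u03b8":[-0.5962,0.1376],"qd":[0.0275,0.0561],"p_ee":[-0.1509,0.2218,0.6047],"\u03c4":[1.5208,-0.7318]}
{"k":22,"\u03b8":[-0.5958,0.1381],"qd":[0.0603,0.0461],"p_ee":[-0.1511,0.2217,0.6047],"\u03c4":[1.4795,-0.71]}
{"k":23,"\u03b8":[-0.5951,0.1385],"qd":[0.0886,0.037],"p_ee":[-0.1512,0.2215,0.6048],"\u03c4":[1.4417,-0.69]}
{"k":24,"\u03b8":[-0.594,0.1388],"qd":[0.1132,0.0291],"p_ee":[-0.1513,0.2212,0.6048],"\u03c4":[1.4068,-0.6717]}
{"k":25,"\u03b8":[-0.5928,0.1391],"qd":[0.1346,0.0223],"p_ee":[-0.1513,0.2207,0.605],"\u03c4":[1.3745,-0.6549]}
{"k":26,"\u03b8":[-0.5914,0.1393],"qd":[0.1531,0.0165],"p_ee":[-0.1513,0.2202,0.6052],"\u03c4":[1.3447,-0.6396]}
{"k":27,"\u03b8":[-0.5898,0.1394],"qd":[0.1689,0.0116],"p_ee":[-0.1513,0.2196,0.6054],"\u03c4":[1.3171,-0.6256]}
{"k":28,"\u03b8":[-0.588,0.1395],"qd":[0.1823,0.0076],"p_ee":[-0.1512,0.2189,0.6057],"\u03c4":[1.2916,-0.6129]}
{"k":29,"\u03b8":[-0.5861,0.1396],"qd":[0.1936,0.0043],"p_ee":[-0.1511,0.2182,0.6059],"\u03c4":[1.268,-0.6013]}
{"k":30,"\u03b8":[-0.5841,0.1396],"qd":[0.203,0.0016],"p_ee":[-0.151,0.2175,0.6062],"\u03c4":[1.2462,-0.5908]}
{"k":31,"\u03b8":[-0.5821,0.1396],"qd":[0.2106,-0.0005],"p_ee":[-0.1509,0.2167,0.6065],"\u03c4":[1.2261,-0.5812]}
{"k":32,"\u03b8":[-0.5799,0.1396],"qd":[0.2167,-0.0022],"p_ee":[-0.1508,0.2158,0.6069],"\u03c4":[1.2075,-0.5724]}
{"k":33,"\u03b8":[-0.5777,0.1396],"qd":[0.2213,-0.0035],"p_ee":[-0.1507,0.215,0.6072],"\u03c4":[1.1902,-0.5644]}
{"k":34,"\u03b8":[-0.5755,0.1395],"qd":[0.2246,-0.0046],"p_ee":[-0.1505,0.2141,0.6076],"\u03c4":[1.1743,-0.5571]}
{"k":35,"\u03b8":[-0.5733,0.1395],"qd":[0.2267,-0.0055],"p_ee":[-0.1504,0.2132,0.6079],"\u03c4":[1.1595,-0.5503]}
{"k":36,"\u03b8":[-0.571,0.1394],"qd":[0.2279,-0.0061],"p_ee":[-0.1502,0.2123,0.6082],"\u03c4":[1.1459,-0.5442]}
{"k":37,"\u03b8":[-0.5687,0.1394],"qd":[0.2281,-0.0066],"p_ee":[-0.1501,0.2114,0.6086],"\u03c4":[1.1332,-0.5385]}
{"k":38,"\u03b8":[-0.5664,0.1393],"qd":[0.2275,-0.007],"p_ee":[-0.1499,0.2106,0.609],"\u03c4":[1.1215,-0.5333]}
{"k":39,"\u03b8":[-0.5642,0.1392],"qd":[0.2262,-0.0073],"p_ee":[-0.1498,0.2097,0.6093],"\u03c4":[1.1107,-0.5285]}
{"k":40,"\u03b8":[-0.5619,0.1392],"qd":[0.2242,-0.0074],"p_ee":[-0.1496,0.2088,0.6096],"\u03c4":[1.1007,-0.5241]}
{"k":41,"\u03b8":[-0.5597,0.1391],"qd":[0.2218,-0.0076],"p_ee":[-0.1494,0.2079,0.61],"\u03c4":[1.0914,-0.52]}
{"k":42,"\u03b8":[-0.5575,0.139],"qd":[0.2188,-0.0076],"p_ee":[-0.1493,0.207,0.6103],"\u03c4":[1.0827,-0.5163]}
{"k":43,"\u03b8":[-0.5553,0.1389],"qd":[0.2154,-0.0076],"p_ee":[-0.1491,0.2062,0.6107],"\u03c4":[1.0747,-0.5128]}
{"k":44,"\u03b8":[-0.5532,0.1388],"qd":[0.2117,-0.0076],"p_ee":[-0.1489,0.2053,0.611],"\u03c4":[1.0673,-0.5097]}
{"k":45,"\u03b8":[-0.5511,0.1388],"qd":[0.2077,-0.0075],"p_ee":[-0.1488,0.2045,0.6113]}
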